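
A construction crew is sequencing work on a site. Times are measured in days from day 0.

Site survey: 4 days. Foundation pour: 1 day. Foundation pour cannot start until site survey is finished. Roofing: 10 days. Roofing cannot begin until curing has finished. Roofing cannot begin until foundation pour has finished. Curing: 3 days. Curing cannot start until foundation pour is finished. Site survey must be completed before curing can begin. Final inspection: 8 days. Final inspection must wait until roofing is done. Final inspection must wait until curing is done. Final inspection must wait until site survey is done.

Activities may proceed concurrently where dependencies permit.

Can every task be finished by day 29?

Yes

Site survey has no prerequisites, so it starts at day 0 and finishes at day 4.
After site survey (finishes day 4), foundation pour can start at day 4 and finishes at day 5.
For curing: foundation pour (finishes day 5); site survey (finishes day 4). Taking the maximum gives a start of day 5, and it finishes at 5 + 3 = day 8.
Roofing needs all of curing (finishes day 8); foundation pour (finishes day 5). That puts its earliest start at day 8; it finishes at 8 + 10 = day 18.
For final inspection: roofing (finishes day 18); curing (finishes day 8); site survey (finishes day 4). Taking the maximum gives a start of day 18, and it finishes at 18 + 8 = day 26.
Every task is finished by day 26, which is no later than the deadline of 29, so the schedule is feasible.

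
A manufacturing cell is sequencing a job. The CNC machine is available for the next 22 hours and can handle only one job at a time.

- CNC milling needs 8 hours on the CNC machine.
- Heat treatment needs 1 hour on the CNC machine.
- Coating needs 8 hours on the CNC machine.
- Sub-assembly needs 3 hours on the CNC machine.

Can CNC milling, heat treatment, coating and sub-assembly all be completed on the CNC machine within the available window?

Running back to back, the jobs need 8 + 1 + 8 + 3 = 20 hours on the CNC machine.
Since 20 ≤ 22, they fit within the window.

Yes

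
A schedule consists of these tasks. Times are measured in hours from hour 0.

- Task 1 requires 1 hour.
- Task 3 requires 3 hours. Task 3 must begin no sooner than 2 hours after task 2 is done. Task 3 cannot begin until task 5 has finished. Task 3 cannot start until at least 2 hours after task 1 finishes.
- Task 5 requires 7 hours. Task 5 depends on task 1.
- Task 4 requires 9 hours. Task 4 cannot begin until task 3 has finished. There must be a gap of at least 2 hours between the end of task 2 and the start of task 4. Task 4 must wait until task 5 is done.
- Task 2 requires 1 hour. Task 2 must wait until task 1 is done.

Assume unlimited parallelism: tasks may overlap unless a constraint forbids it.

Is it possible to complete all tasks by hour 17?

No

Task 1 has no prerequisites, so it starts at hour 0 and finishes at hour 1.
After task 1 (finishes hour 1), task 5 can start at hour 1 and finishes at hour 8.
Task 2 waits on task 1 (finishes hour 1), so it starts at hour 1 and finishes at 1 + 1 = hour 2.
Task 3 has to wait for task 2 (finishes hour 2, plus 2-hour gap → hour 4); task 5 (finishes hour 8); task 1 (finishes hour 1, plus 2-hour gap → hour 3). The latest of these is hour 8, so task 3 runs hour 8 to 8 + 3 = hour 11.
Task 4 needs all of task 3 (finishes hour 11); task 2 (finishes hour 2, plus 2-hour gap → hour 4); task 5 (finishes hour 8). That puts its earliest start at hour 11; it finishes at 11 + 9 = hour 20.
The earliest everything can be done is hour 20, which is after the deadline of 17, so it is not possible.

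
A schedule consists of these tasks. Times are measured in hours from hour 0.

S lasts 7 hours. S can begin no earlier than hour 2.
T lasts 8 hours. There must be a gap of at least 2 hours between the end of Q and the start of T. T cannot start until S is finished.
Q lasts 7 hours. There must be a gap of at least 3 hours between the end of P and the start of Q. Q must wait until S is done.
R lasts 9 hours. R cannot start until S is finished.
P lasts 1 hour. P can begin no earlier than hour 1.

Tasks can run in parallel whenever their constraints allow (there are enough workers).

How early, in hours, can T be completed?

26

S waits on its own release at hour 2, so it starts at hour 2 and finishes at 2 + 7 = hour 9.
After its own release at hour 1, P can start at hour 1 and finishes at hour 2.
Q has to wait for P (finishes hour 2, plus 3-hour gap → hour 5); S (finishes hour 9). The latest of these is hour 9, so Q runs hour 9 to 9 + 7 = hour 16.
T needs all of Q (finishes hour 16, plus 2-hour gap → hour 18); S (finishes hour 9). That puts its earliest start at hour 18; it finishes at 18 + 8 = hour 26.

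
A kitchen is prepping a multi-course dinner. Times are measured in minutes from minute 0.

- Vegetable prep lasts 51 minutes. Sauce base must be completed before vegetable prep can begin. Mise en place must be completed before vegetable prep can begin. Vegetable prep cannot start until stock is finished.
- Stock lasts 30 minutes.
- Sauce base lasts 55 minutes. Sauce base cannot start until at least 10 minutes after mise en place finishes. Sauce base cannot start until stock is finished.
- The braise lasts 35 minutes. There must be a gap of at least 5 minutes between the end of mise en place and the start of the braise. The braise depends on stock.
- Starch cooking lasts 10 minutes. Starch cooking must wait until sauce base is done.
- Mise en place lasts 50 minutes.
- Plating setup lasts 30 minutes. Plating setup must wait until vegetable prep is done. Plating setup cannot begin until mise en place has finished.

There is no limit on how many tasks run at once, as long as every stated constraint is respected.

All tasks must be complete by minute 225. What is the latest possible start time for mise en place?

To finish by minute 225, plating setup (duration 30) must start no later than minute 195.
Vegetable prep feeds into plating setup (must start by minute 195); so vegetable prep must finish by minute 195 and therefore start by minute 144.
Starch cooking must finish by minute 225; it takes 10 minutes, so it must start by 225 − 10 = minute 215.
Sauce base feeds vegetable prep (must start by minute 144); starch cooking (must start by minute 215). Taking the minimum, sauce base must finish by minute 144 and start by 144 − 55 = minute 89.
Nothing follows the braise; the deadline of minute 225 is its only limit. It must start by 225 − 35 = minute 190.
Mise en place must finish in time for sauce base (must start by minute 89, minus 10-minute gap → minute 79); the braise (must start by minute 190, minus 5-minute gap → minute 185); vegetable prep (must start by minute 144); plating setup (must start by minute 195). The tightest is minute 79, so mise en place must start by 79 − 50 = minute 29.

29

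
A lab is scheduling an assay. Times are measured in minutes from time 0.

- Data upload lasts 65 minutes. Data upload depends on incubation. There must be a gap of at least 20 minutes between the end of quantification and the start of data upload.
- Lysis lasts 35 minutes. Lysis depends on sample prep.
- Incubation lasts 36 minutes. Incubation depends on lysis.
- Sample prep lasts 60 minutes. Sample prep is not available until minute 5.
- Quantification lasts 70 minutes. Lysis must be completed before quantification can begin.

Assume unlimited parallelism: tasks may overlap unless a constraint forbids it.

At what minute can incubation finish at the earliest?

136

Sample prep waits on its own release at minute 5, so it starts at minute 5 and finishes at 5 + 60 = minute 65.
Lysis cannot begin until sample prep (finishes minute 65). It runs from minute 65 to 65 + 35 = minute 100.
Incubation cannot begin until lysis (finishes minute 100). It runs from minute 100 to 100 + 36 = minute 136.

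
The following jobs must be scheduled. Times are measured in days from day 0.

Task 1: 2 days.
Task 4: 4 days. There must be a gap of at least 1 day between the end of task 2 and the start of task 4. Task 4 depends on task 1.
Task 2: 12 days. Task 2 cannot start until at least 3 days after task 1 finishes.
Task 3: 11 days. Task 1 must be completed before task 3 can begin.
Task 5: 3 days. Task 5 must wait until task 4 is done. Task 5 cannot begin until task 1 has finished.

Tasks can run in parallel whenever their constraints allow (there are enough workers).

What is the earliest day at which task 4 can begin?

18

Task 1 can start immediately at day 0; it finishes at day 2.
After task 1 (finishes day 2, plus 3-day gap → day 5), task 2 can start at day 5 and finishes at day 17.
Task 4 waits on task 2 (finishes day 17, plus 1-day gap → day 18); task 1 (finishes day 2). The latest of these is day 18, which is the earliest task 4 can start.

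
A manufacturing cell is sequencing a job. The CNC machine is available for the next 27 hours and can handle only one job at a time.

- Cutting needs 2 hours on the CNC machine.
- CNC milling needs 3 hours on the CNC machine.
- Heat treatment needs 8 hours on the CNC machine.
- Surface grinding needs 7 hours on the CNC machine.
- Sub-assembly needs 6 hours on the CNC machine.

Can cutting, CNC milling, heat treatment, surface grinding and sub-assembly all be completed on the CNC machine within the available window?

Running back to back, the jobs need 2 + 3 + 8 + 7 + 6 = 26 hours on the CNC machine.
Since 26 ≤ 27, they fit within the window.

Yes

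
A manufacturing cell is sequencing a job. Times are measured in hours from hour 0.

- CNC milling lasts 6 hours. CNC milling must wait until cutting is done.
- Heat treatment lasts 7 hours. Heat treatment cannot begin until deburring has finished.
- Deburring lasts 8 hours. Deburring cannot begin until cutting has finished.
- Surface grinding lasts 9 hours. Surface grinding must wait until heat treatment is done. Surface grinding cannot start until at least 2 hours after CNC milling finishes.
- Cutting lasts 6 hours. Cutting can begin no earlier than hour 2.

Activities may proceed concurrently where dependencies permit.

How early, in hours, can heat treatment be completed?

After its own release at hour 2, cutting can start at hour 2 and finishes at hour 8.
Deburring waits on cutting (finishes hour 8), so it starts at hour 8 and finishes at 8 + 8 = hour 16.
After deburring (finishes hour 16), heat treatment can start at hour 16 and finishes at hour 23.

23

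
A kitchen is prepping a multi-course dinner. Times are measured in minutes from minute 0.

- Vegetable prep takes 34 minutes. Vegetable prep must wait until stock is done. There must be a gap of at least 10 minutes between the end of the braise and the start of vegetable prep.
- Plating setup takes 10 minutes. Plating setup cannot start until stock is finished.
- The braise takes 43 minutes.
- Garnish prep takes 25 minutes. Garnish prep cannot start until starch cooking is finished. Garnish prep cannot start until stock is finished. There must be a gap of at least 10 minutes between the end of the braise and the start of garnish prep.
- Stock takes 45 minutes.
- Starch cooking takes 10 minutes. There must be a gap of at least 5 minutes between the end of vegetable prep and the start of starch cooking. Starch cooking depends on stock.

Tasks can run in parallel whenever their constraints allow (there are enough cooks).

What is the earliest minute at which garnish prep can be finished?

127

Nothing blocks the braise, so it runs from minute 0 to minute 43.
Stock can start immediately at minute 0; it finishes at minute 45.
Vegetable prep needs all of stock (finishes minute 45); the braise (finishes minute 43, plus 10-minute gap → minute 53). That puts its earliest start at minute 53; it finishes at 53 + 34 = minute 87.
Starch cooking needs all of vegetable prep (finishes minute 87, plus 5-minute gap → minute 92); stock (finishes minute 45). That puts its earliest start at minute 92; it finishes at 92 + 10 = minute 102.
Garnish prep has to wait for starch cooking (finishes minute 102); stock (finishes minute 45); the braise (finishes minute 43, plus 10-minute gap → minute 53). The latest of these is minute 102, so garnish prep runs minute 102 to 102 + 25 = minute 127.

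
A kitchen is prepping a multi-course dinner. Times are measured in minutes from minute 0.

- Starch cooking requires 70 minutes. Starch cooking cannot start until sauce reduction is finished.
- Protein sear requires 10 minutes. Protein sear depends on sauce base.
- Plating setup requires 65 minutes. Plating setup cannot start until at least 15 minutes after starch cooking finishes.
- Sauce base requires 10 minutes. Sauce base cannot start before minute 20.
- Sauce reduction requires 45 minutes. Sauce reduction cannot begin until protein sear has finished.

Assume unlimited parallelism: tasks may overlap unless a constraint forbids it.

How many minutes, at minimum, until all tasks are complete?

Sauce base cannot begin until its own release at minute 20. It runs from minute 20 to 20 + 10 = minute 30.
After sauce base (finishes minute 30), protein sear can start at minute 30 and finishes at minute 40.
After protein sear (finishes minute 40), sauce reduction can start at minute 40 and finishes at minute 85.
After sauce reduction (finishes minute 85), starch cooking can start at minute 85 and finishes at minute 155.
After starch cooking (finishes minute 155, plus 15-minute gap → minute 170), plating setup can start at minute 170 and finishes at minute 235.
All tasks are finished once the last one completes. Finish times: Sauce base at 30, Protein sear at 40, Sauce reduction at 85, Starch cooking at 155, Plating setup at 235. The latest is minute 235.

235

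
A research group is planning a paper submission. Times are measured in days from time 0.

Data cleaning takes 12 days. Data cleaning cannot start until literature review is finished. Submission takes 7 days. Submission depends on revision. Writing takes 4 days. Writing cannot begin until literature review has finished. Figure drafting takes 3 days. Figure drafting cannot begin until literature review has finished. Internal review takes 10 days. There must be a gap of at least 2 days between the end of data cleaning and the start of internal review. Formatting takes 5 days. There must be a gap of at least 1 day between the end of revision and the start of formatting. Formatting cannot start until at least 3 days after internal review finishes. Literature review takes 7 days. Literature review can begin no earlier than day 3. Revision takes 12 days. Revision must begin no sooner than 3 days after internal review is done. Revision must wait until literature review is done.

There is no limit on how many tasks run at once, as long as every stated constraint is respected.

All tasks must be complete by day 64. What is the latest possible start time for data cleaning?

Formatting must finish by day 64; it takes 5 days, so it must start by 64 − 5 = day 59.
Submission must finish by day 64; it takes 7 days, so it must start by 64 − 7 = day 57.
For revision: formatting (must start by day 59, minus 1-day gap → day 58); submission (must start by day 57). The most restrictive is day 57; with a 12-day duration, revision must start by day 45.
For internal review: revision (must start by day 45, minus 3-day gap → day 42); formatting (must start by day 59, minus 3-day gap → day 56). The most restrictive is day 42; with a 10-day duration, internal review must start by day 32.
Data cleaning feeds into internal review (must start by day 32, minus 2-day gap → day 30); so data cleaning must finish by day 30 and therefore start by day 18.

18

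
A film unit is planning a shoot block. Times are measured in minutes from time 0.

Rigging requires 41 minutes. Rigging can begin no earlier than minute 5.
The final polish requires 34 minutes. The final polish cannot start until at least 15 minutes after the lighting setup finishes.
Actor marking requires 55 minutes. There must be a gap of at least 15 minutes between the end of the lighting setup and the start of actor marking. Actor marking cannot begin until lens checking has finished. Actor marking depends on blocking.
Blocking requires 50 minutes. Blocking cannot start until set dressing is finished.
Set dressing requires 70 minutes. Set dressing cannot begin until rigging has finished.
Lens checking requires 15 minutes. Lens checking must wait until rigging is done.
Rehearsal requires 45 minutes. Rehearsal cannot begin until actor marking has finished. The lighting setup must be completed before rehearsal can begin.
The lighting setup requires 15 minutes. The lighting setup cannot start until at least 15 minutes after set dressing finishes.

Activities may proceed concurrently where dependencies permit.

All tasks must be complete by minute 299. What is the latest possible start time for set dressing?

To finish by minute 299, rehearsal (duration 45) must start no later than minute 254.
Since rehearsal (must start by minute 254) depends on it, actor marking must finish by minute 254. Backing off its 55-minute duration gives a latest start of minute 199.
To finish by minute 299, the final polish (duration 34) must start no later than minute 265.
The lighting setup must finish in time for actor marking (must start by minute 199, minus 15-minute gap → minute 184); rehearsal (must start by minute 254); the final polish (must start by minute 265, minus 15-minute gap → minute 250). The tightest is minute 184, so the lighting setup must start by 184 − 15 = minute 169.
Blocking feeds into actor marking (must start by minute 199); so blocking must finish by minute 199 and therefore start by minute 149.
Set dressing has several dependents: the lighting setup (must start by minute 169, minus 15-minute gap → minute 154); blocking (must start by minute 149). The earliest of those limits is minute 149, so set dressing must start by 149 − 70 = minute 79.

79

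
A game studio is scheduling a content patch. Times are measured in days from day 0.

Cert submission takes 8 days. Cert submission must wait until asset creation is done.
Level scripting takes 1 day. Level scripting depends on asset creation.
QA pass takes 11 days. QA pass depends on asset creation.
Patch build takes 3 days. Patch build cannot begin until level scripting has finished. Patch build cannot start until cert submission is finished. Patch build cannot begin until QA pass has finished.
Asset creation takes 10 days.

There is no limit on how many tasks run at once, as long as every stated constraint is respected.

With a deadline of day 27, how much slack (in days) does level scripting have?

13

Nothing blocks asset creation, so it runs from day 0 to day 10.
Level scripting waits on asset creation (finishes day 10), so it starts at day 10 and finishes at 10 + 1 = day 11.

Working backward from the deadline:
Patch build must finish by day 27; it takes 3 days, so it must start by 27 − 3 = day 24.
Level scripting feeds into patch build (must start by day 24); so level scripting must finish by day 24 and therefore start by day 23.
So level scripting can start as early as day 10 and as late as day 23, giving 23 − 10 = 13 days of slack.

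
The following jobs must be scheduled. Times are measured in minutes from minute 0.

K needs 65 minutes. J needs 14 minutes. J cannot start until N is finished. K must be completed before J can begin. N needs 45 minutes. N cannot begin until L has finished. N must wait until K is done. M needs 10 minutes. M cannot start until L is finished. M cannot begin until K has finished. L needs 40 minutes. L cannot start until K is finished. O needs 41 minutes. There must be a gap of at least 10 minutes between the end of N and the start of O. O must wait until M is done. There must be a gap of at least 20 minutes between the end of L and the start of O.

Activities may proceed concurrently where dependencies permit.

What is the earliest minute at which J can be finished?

Nothing blocks K, so it runs from minute 0 to minute 65.
L cannot begin until K (finishes minute 65). It runs from minute 65 to 65 + 40 = minute 105.
N cannot start until L (finishes minute 105); K (finishes minute 65). The controlling bound is minute 105, so N finishes at 105 + 45 = minute 150.
For J: N (finishes minute 150); K (finishes minute 65). Taking the maximum gives a start of minute 150, and it finishes at 150 + 14 = minute 164.

164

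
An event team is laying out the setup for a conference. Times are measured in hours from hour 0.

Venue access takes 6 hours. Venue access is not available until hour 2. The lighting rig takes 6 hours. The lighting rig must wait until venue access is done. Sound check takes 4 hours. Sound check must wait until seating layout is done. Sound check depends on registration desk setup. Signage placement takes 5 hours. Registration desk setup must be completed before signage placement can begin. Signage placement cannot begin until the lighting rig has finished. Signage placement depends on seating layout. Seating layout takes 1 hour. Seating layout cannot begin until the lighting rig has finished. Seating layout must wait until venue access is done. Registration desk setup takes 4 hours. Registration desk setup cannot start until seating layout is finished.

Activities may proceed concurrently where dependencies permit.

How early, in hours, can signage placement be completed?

Venue access cannot begin until its own release at hour 2. It runs from hour 2 to 2 + 6 = hour 8.
The lighting rig waits on venue access (finishes hour 8), so it starts at hour 8 and finishes at 8 + 6 = hour 14.
Seating layout cannot start until the lighting rig (finishes hour 14); venue access (finishes hour 8). The controlling bound is hour 14, so seating layout finishes at 14 + 1 = hour 15.
Registration desk setup cannot begin until seating layout (finishes hour 15). It runs from hour 15 to 15 + 4 = hour 19.
For signage placement: registration desk setup (finishes hour 19); the lighting rig (finishes hour 14); seating layout (finishes hour 15). Taking the maximum gives a start of hour 19, and it finishes at 19 + 5 = hour 24.

24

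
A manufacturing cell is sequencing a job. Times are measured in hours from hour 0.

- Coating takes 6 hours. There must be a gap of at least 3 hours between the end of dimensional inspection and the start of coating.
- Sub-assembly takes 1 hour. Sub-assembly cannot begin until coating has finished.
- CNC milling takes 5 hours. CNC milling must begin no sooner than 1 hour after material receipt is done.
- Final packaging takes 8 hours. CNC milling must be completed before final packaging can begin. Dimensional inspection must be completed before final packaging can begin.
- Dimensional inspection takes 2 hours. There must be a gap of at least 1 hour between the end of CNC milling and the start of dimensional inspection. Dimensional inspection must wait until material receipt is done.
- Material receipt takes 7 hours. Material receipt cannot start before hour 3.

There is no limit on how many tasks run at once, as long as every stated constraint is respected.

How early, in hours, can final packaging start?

Material receipt waits on its own release at hour 3, so it starts at hour 3 and finishes at 3 + 7 = hour 10.
CNC milling waits on material receipt (finishes hour 10, plus 1-hour gap → hour 11), so it starts at hour 11 and finishes at 11 + 5 = hour 16.
For dimensional inspection: CNC milling (finishes hour 16, plus 1-hour gap → hour 17); material receipt (finishes hour 10). Taking the maximum gives a start of hour 17, and it finishes at 17 + 2 = hour 19.
Final packaging waits on CNC milling (finishes hour 16); dimensional inspection (finishes hour 19). The latest of these is hour 19, which is the earliest final packaging can start.

19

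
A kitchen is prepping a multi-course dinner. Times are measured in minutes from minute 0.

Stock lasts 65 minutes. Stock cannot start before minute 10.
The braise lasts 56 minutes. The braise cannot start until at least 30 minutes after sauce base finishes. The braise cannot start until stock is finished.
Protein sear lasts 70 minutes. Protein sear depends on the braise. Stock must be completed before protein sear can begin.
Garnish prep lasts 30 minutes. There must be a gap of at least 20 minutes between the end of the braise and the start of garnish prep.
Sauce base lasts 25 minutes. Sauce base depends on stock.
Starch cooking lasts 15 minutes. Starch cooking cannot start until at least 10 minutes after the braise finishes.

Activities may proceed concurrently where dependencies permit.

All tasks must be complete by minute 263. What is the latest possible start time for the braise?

Nothing follows protein sear; the deadline of minute 263 is its only limit. It must start by 263 − 70 = minute 193.
Nothing follows starch cooking; the deadline of minute 263 is its only limit. It must start by 263 − 15 = minute 248.
To finish by minute 263, garnish prep (duration 30) must start no later than minute 233.
For the braise: protein sear (must start by minute 193); starch cooking (must start by minute 248, minus 10-minute gap → minute 238); garnish prep (must start by minute 233, minus 20-minute gap → minute 213). The most restrictive is minute 193; with a 56-minute duration, the braise must start by minute 137.

137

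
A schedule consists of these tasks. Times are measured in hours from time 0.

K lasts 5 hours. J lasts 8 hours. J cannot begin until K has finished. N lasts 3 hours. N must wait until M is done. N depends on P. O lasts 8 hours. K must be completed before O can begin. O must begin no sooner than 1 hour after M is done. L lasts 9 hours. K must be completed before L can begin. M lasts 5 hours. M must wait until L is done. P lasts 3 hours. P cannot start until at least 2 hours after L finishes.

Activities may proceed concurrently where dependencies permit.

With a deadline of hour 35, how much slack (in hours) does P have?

K can start immediately at hour 0; it finishes at hour 5.
After K (finishes hour 5), L can start at hour 5 and finishes at hour 14.
After L (finishes hour 14, plus 2-hour gap → hour 16), P can start at hour 16 and finishes at hour 19.

Working backward from the deadline:
Nothing follows N; the deadline of hour 35 is its only limit. It must start by 35 − 3 = hour 32.
P has to be done before N (must start by hour 32). That means finishing by hour 32, i.e. starting by 32 − 3 = hour 29.
So P can start as early as hour 16 and as late as hour 29, giving 29 − 16 = 13 hours of slack.

13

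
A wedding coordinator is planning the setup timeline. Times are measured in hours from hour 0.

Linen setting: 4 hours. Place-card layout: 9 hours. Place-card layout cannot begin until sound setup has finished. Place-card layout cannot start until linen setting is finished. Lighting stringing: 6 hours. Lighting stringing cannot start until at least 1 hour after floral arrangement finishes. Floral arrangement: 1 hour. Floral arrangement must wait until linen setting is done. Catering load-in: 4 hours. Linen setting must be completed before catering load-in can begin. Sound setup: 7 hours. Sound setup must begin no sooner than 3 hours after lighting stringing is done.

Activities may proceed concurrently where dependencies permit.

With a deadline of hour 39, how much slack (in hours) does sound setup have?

8

Nothing blocks linen setting, so it runs from hour 0 to hour 4.
Floral arrangement waits on linen setting (finishes hour 4), so it starts at hour 4 and finishes at 4 + 1 = hour 5.
Lighting stringing waits on floral arrangement (finishes hour 5, plus 1-hour gap → hour 6), so it starts at hour 6 and finishes at 6 + 6 = hour 12.
Sound setup cannot begin until lighting stringing (finishes hour 12, plus 3-hour gap → hour 15). It runs from hour 15 to 15 + 7 = hour 22.

Working backward from the deadline:
Nothing follows place-card layout; the deadline of hour 39 is its only limit. It must start by 39 − 9 = hour 30.
Sound setup feeds into place-card layout (must start by hour 30); so sound setup must finish by hour 30 and therefore start by hour 23.
So sound setup can start as early as hour 15 and as late as hour 23, giving 23 − 15 = 8 hours of slack.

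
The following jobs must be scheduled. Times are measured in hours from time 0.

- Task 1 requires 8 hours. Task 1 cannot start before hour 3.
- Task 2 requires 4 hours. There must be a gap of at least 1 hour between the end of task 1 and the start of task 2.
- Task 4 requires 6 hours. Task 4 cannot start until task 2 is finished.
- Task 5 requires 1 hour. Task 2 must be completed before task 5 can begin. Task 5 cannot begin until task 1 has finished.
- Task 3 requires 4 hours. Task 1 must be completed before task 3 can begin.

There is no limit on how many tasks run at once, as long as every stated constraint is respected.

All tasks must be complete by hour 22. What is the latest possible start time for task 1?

3

Nothing follows task 4; the deadline of hour 22 is its only limit. It must start by 22 − 6 = hour 16.
Task 5 has no dependents, so it just needs to finish by hour 22. Starting by 22 − 1 = hour 21 achieves that.
Task 2 feeds task 4 (must start by hour 16); task 5 (must start by hour 21). Taking the minimum, task 2 must finish by hour 16 and start by 16 − 4 = hour 12.
Task 3 has no dependents, so it just needs to finish by hour 22. Starting by 22 − 4 = hour 18 achieves that.
For task 1: task 2 (must start by hour 12, minus 1-hour gap → hour 11); task 3 (must start by hour 18); task 5 (must start by hour 21). The most restrictive is hour 11; with an 8-hour duration, task 1 must start by hour 3.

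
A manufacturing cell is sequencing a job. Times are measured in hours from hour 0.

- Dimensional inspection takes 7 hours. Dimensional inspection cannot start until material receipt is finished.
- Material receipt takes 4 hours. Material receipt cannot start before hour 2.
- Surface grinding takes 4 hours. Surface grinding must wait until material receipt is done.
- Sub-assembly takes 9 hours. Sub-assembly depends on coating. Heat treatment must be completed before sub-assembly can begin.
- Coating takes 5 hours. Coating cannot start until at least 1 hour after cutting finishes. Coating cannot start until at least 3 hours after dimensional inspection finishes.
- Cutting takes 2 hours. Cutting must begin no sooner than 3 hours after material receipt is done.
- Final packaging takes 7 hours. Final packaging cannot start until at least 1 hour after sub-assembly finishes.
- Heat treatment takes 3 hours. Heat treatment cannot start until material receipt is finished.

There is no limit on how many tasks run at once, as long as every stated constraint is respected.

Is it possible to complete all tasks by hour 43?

After its own release at hour 2, material receipt can start at hour 2 and finishes at hour 6.
Dimensional inspection waits on material receipt (finishes hour 6), so it starts at hour 6 and finishes at 6 + 7 = hour 13.
Surface grinding cannot begin until material receipt (finishes hour 6). It runs from hour 6 to 6 + 4 = hour 10.
After material receipt (finishes hour 6), heat treatment can start at hour 6 and finishes at hour 9.
Cutting waits on material receipt (finishes hour 6, plus 3-hour gap → hour 9), so it starts at hour 9 and finishes at 9 + 2 = hour 11.
Coating cannot start until cutting (finishes hour 11, plus 1-hour gap → hour 12); dimensional inspection (finishes hour 13, plus 3-hour gap → hour 16). The controlling bound is hour 16, so coating finishes at 16 + 5 = hour 21.
For sub-assembly: coating (finishes hour 21); heat treatment (finishes hour 9). Taking the maximum gives a start of hour 21, and it finishes at 21 + 9 = hour 30.
Final packaging waits on sub-assembly (finishes hour 30, plus 1-hour gap → hour 31), so it starts at hour 31 and finishes at 31 + 7 = hour 38.
Every task is finished by hour 38, which is no later than the deadline of 43, so the schedule is feasible.

Yes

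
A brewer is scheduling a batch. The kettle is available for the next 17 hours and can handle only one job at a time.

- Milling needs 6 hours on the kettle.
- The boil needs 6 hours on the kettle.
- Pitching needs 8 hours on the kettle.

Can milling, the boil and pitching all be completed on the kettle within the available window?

No

Running back to back, the jobs need 6 + 6 + 8 = 20 hours on the kettle.
Since 20 > 17, they cannot all fit.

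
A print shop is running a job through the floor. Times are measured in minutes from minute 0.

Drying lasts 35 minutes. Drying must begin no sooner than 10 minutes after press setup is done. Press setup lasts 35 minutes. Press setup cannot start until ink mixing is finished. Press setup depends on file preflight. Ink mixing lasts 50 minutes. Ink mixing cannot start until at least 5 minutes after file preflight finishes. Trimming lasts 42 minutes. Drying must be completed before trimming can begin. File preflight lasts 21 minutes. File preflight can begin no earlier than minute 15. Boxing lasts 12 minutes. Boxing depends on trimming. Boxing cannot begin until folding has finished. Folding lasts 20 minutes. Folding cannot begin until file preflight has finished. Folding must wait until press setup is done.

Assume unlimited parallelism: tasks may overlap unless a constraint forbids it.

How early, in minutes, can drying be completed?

171

After its own release at minute 15, file preflight can start at minute 15 and finishes at minute 36.
Ink mixing waits on file preflight (finishes minute 36, plus 5-minute gap → minute 41), so it starts at minute 41 and finishes at 41 + 50 = minute 91.
Press setup has to wait for ink mixing (finishes minute 91); file preflight (finishes minute 36). The latest of these is minute 91, so press setup runs minute 91 to 91 + 35 = minute 126.
Drying waits on press setup (finishes minute 126, plus 10-minute gap → minute 136), so it starts at minute 136 and finishes at 136 + 35 = minute 171.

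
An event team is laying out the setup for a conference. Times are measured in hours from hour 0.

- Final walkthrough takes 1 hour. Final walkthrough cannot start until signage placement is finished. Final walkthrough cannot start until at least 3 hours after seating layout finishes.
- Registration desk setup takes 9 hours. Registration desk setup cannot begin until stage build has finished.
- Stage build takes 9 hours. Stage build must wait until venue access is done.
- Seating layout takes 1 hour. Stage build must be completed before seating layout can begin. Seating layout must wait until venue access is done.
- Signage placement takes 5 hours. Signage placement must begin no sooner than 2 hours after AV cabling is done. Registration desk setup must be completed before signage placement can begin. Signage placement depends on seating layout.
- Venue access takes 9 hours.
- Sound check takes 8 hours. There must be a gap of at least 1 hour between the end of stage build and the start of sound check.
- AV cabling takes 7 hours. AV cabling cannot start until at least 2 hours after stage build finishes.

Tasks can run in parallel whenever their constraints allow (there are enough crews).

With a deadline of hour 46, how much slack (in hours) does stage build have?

Venue access has no prerequisites, so it starts at hour 0 and finishes at hour 9.
Stage build cannot begin until venue access (finishes hour 9). It runs from hour 9 to 9 + 9 = hour 18.

Working backward from the deadline:
Final walkthrough must finish by hour 46; it takes 1 hour, so it must start by 46 − 1 = hour 45.
Signage placement feeds into final walkthrough (must start by hour 45); so signage placement must finish by hour 45 and therefore start by hour 40.
Since signage placement (must start by hour 40, minus 2-hour gap → hour 38) depends on it, AV cabling must finish by hour 38. Backing off its 7-hour duration gives a latest start of hour 31.
Seating layout feeds signage placement (must start by hour 40); final walkthrough (must start by hour 45, minus 3-hour gap → hour 42). Taking the minimum, seating layout must finish by hour 40 and start by 40 − 1 = hour 39.
Since signage placement (must start by hour 40) depends on it, registration desk setup must finish by hour 40. Backing off its 9-hour duration gives a latest start of hour 31.
Sound check has no dependents, so it just needs to finish by hour 46. Starting by 46 − 8 = hour 38 achieves that.
For stage build: AV cabling (must start by hour 31, minus 2-hour gap → hour 29); seating layout (must start by hour 39); registration desk setup (must start by hour 31); sound check (must start by hour 38, minus 1-hour gap → hour 37). The most restrictive is hour 29; with a 9-hour duration, stage build must start by hour 20.
So stage build can start as early as hour 9 and as late as hour 20, giving 20 − 9 = 11 hours of slack.

11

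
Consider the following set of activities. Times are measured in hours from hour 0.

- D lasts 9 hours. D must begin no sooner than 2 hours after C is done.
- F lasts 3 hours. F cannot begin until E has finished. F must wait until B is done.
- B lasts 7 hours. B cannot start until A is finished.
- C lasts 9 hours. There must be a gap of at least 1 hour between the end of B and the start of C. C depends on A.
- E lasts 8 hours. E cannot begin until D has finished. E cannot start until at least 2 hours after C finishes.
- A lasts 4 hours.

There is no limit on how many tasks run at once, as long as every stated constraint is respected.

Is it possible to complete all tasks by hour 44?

A has no prerequisites, so it starts at hour 0 and finishes at hour 4.
B waits on A (finishes hour 4), so it starts at hour 4 and finishes at 4 + 7 = hour 11.
C needs all of B (finishes hour 11, plus 1-hour gap → hour 12); A (finishes hour 4). That puts its earliest start at hour 12; it finishes at 12 + 9 = hour 21.
After C (finishes hour 21, plus 2-hour gap → hour 23), D can start at hour 23 and finishes at hour 32.
E has to wait for D (finishes hour 32); C (finishes hour 21, plus 2-hour gap → hour 23). The latest of these is hour 32, so E runs hour 32 to 32 + 8 = hour 40.
F has to wait for E (finishes hour 40); B (finishes hour 11). The latest of these is hour 40, so F runs hour 40 to 40 + 3 = hour 43.
Every task is finished by hour 43, which is no later than the deadline of 44, so the schedule is feasible.

Yes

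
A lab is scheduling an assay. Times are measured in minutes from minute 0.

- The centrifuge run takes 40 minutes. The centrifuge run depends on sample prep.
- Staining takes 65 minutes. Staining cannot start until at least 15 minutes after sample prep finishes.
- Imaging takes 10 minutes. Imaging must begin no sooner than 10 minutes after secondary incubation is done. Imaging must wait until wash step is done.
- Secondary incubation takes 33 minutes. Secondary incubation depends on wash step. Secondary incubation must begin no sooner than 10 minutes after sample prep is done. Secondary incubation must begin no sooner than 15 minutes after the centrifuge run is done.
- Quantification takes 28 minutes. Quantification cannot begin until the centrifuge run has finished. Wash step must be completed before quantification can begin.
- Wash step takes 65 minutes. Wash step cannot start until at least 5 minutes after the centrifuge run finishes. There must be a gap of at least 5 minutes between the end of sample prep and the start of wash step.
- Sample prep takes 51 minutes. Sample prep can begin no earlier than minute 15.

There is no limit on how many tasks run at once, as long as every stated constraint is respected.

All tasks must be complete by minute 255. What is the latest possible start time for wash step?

Nothing follows imaging; the deadline of minute 255 is its only limit. It must start by 255 − 10 = minute 245.
Secondary incubation has to be done before imaging (must start by minute 245, minus 10-minute gap → minute 235). That means finishing by minute 235, i.e. starting by 235 − 33 = minute 202.
Quantification has no dependents, so it just needs to finish by minute 255. Starting by 255 − 28 = minute 227 achieves that.
Wash step must finish in time for secondary incubation (must start by minute 202); imaging (must start by minute 245); quantification (must start by minute 227). The tightest is minute 202, so wash step must start by 202 − 65 = minute 137.

137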